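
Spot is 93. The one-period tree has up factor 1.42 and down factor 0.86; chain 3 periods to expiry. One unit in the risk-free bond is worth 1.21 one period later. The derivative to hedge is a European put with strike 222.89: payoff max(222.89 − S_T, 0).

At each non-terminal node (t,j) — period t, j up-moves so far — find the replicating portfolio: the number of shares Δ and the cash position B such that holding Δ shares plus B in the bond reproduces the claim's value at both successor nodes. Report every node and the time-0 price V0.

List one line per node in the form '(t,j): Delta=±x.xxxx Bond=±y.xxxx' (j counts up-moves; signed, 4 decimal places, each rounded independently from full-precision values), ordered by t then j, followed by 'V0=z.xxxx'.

The replicating-portfolio and risk-neutral prices coincide; use p* = (1.21−0.86)/(1.42−0.86) = 0.6250 for the latter.
Terminal values V(3,·): V(3,0)=163.7368, V(3,1)=125.2184, V(3,2)=61.6183, V(3,3)=0.0000
(2,0): S=68.7828. Δ = (V_up−V_dn)/(S_up−S_dn) = (125.2184−163.7368)/(97.6716−59.1532) = -1.0000. V = [p*·125.2184 + (1−p*)·163.7368]/1.21 = 115.4238. B = V − Δ·S = 184.2066.
(2,1): S=113.5716. Δ = (V_up−V_dn)/(S_up−S_dn) = (61.6183−125.2184)/(161.2717−97.6716) = -1.0000. V = [p*·61.6183 + (1−p*)·125.2184]/1.21 = 70.6350. B = V − Δ·S = 184.2066.
(2,2): S=187.5252. Δ = (V_up−V_dn)/(S_up−S_dn) = (0.0000−61.6183)/(266.2858−161.2717) = -0.5868. V = [p*·0.0000 + (1−p*)·61.6183]/1.21 = 19.0966. B = V − Δ·S = 129.1293.
(1,0): S=79.9800. Δ = (V_up−V_dn)/(S_up−S_dn) = (70.6350−115.4238)/(113.5716−68.7828) = -1.0000. V = [p*·70.6350 + (1−p*)·115.4238]/1.21 = 72.2569. B = V − Δ·S = 152.2369.
(1,1): S=132.0600. Δ = (V_up−V_dn)/(S_up−S_dn) = (19.0966−70.6350)/(187.5252−113.5716) = -0.6969. V = [p*·19.0966 + (1−p*)·70.6350]/1.21 = 31.7550. B = V − Δ·S = 123.7879.
(0,0): S=93.0000. Δ = (V_up−V_dn)/(S_up−S_dn) = (31.7550−72.2569)/(132.0600−79.9800) = -0.7777. V = [p*·31.7550 + (1−p*)·72.2569]/1.21 = 38.7960. B = V − Δ·S = 111.1209.
The time-0 hedge costs 38.7960, which is the no-arbitrage price.

(0,0): Delta=-0.7777 Bond=111.1209
(1,0): Delta=-1.0000 Bond=152.2369
(1,1): Delta=-0.6969 Bond=123.7879
(2,0): Delta=-1.0000 Bond=184.2066
(2,1): Delta=-1.0000 Bond=184.2066
(2,2): Delta=-0.5868 Bond=129.1293
V0=38.7960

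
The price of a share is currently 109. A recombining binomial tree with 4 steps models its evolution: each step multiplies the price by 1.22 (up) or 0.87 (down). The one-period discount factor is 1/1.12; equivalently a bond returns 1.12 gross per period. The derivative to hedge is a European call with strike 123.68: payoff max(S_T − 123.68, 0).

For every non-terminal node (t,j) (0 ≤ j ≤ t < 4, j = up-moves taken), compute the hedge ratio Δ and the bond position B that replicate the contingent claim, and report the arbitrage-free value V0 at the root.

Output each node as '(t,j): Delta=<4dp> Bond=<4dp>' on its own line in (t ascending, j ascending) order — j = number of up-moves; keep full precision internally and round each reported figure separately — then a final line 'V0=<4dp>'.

(0,0): Delta=0.8669 Bond=-62.1619
(1,0): Delta=0.5945 Bond=-43.7959
(1,1): Delta=0.9446 Bond=-79.9515
(2,0): Delta=0.0000 Bond=0.0000
(2,1): Delta=0.7641 Bond=-68.6720
(2,2): Delta=0.9960 Bond=-97.8952
(3,0): Delta=0.0000 Bond=0.0000
(3,1): Delta=0.0000 Bond=0.0000
(3,2): Delta=0.9821 Bond=-107.6777
(3,3): Delta=1.0000 Bond=-110.4286
V0=32.3282

The replicating-portfolio and risk-neutral prices coincide; use p* = (1.12−0.87)/(1.22−0.87) = 0.7143 for the latter.
At expiry t=4: V(4,0)=0.0000, V(4,1)=0.0000, V(4,2)=0.0000, V(4,3)=48.5169, V(4,4)=117.7915
Node (3,0) S=71.7768: V=(p*·0.0000+(1−p*)·0.0000)/1.12=0.0000; Δ=(0.0000−0.0000)/(87.5677−62.4458)=0.0000; B=V−Δ·S=0.0000
Node (3,1) S=100.6526: V=(p*·0.0000+(1−p*)·0.0000)/1.12=0.0000; Δ=(0.0000−0.0000)/(122.7961−87.5677)=0.0000; B=V−Δ·S=0.0000
Node (3,2) S=141.1450: V=(p*·48.5169+(1−p*)·0.0000)/1.12=30.9419; Δ=(48.5169−0.0000)/(172.1969−122.7961)=0.9821; B=V−Δ·S=-107.6777
Node (3,3) S=197.9274: V=(p*·117.7915+(1−p*)·48.5169)/1.12=87.4989; Δ=(117.7915−48.5169)/(241.4715−172.1969)=1.0000; B=V−Δ·S=-110.4286
Node (2,0) S=82.5021: V=(p*·0.0000+(1−p*)·0.0000)/1.12=0.0000; Δ=(0.0000−0.0000)/(100.6526−71.7768)=0.0000; B=V−Δ·S=0.0000
Node (2,1) S=115.6926: V=(p*·30.9419+(1−p*)·0.0000)/1.12=19.7333; Δ=(30.9419−0.0000)/(141.1450−100.6526)=0.7641; B=V−Δ·S=-68.6720
Node (2,2) S=162.2356: V=(p*·87.4989+(1−p*)·30.9419)/1.12=63.6962; Δ=(87.4989−30.9419)/(197.9274−141.1450)=0.9960; B=V−Δ·S=-97.8952
Node (1,0) S=94.8300: V=(p*·19.7333+(1−p*)·0.0000)/1.12=12.5850; Δ=(19.7333−0.0000)/(115.6926−82.5021)=0.5945; B=V−Δ·S=-43.7959
Node (1,1) S=132.9800: V=(p*·63.6962+(1−p*)·19.7333)/1.12=45.6566; Δ=(63.6962−19.7333)/(162.2356−115.6926)=0.9446; B=V−Δ·S=-79.9515
Node (0,0) S=109.0000: V=(p*·45.6566+(1−p*)·12.5850)/1.12=32.3282; Δ=(45.6566−12.5850)/(132.9800−94.8300)=0.8669; B=V−Δ·S=-62.1619
Check: Δ(0,0)·S0 + B(0,0) = 32.3282 = V0.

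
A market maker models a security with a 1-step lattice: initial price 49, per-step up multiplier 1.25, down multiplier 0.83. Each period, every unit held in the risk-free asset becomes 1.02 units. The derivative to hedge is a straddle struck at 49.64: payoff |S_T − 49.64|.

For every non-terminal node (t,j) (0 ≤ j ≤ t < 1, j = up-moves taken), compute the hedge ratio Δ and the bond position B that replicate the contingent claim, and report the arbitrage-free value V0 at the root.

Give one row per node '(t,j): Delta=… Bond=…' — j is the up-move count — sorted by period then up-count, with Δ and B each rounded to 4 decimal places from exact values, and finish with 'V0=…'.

(0,0): Delta=0.1283 Bond=3.6793
V0=9.9650

Under the risk-neutral measure, an up-move has probability p* = (R−d)/(u−d) = 0.4524 and values discount at R = 1.02.
Payoff layer (t=1): V(1,0)=8.9700, V(1,1)=11.6100
Node (0,0) S=49.0000: V=(p*·11.6100+(1−p*)·8.9700)/1.02=9.9650; Δ=(11.6100−8.9700)/(61.2500−40.6700)=0.1283; B=V−Δ·S=3.6793
Check: Δ(0,0)·S0 + B(0,0) = 9.9650 = V0.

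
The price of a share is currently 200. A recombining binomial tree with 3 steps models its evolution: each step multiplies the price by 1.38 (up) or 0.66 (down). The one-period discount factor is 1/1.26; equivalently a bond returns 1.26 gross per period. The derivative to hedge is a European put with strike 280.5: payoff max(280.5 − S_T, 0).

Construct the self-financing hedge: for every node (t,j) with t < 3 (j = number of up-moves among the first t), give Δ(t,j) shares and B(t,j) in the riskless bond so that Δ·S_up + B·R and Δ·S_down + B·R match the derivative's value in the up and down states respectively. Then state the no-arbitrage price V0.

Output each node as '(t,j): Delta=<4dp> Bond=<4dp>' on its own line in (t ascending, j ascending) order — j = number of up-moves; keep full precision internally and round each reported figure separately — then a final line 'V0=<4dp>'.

(0,0): Delta=-0.2554 Bond=62.2216
(1,0): Delta=-1.0000 Bond=176.6818
(1,1): Delta=-0.1842 Bond=58.7427
(2,0): Delta=-1.0000 Bond=222.6190
(2,1): Delta=-1.0000 Bond=222.6190
(2,2): Delta=-0.1062 Bond=44.2951
V0=11.1346

Risk-neutral probability p* = (R−d)/(u−d) = (1.26−0.66)/(1.38−0.66) = 0.8333.
Payoff layer (t=3): V(3,0)=223.0008, V(3,1)=160.2744, V(3,2)=29.1192, V(3,3)=0.0000
(2,0): S=87.1200. Δ = (V_up−V_dn)/(S_up−S_dn) = (160.2744−223.0008)/(120.2256−57.4992) = -1.0000. V = [p*·160.2744 + (1−p*)·223.0008]/1.26 = 135.4990. B = V − Δ·S = 222.6190.
(2,1): S=182.1600. Δ = (V_up−V_dn)/(S_up−S_dn) = (29.1192−160.2744)/(251.3808−120.2256) = -1.0000. V = [p*·29.1192 + (1−p*)·160.2744]/1.26 = 40.4590. B = V − Δ·S = 222.6190.
(2,2): S=380.8800. Δ = (V_up−V_dn)/(S_up−S_dn) = (0.0000−29.1192)/(525.6144−251.3808) = -0.1062. V = [p*·0.0000 + (1−p*)·29.1192]/1.26 = 3.8517. B = V − Δ·S = 44.2951.
(1,0): S=132.0000. Δ = (V_up−V_dn)/(S_up−S_dn) = (40.4590−135.4990)/(182.1600−87.1200) = -1.0000. V = [p*·40.4590 + (1−p*)·135.4990]/1.26 = 44.6818. B = V − Δ·S = 176.6818.
(1,1): S=276.0000. Δ = (V_up−V_dn)/(S_up−S_dn) = (3.8517−40.4590)/(380.8800−182.1600) = -0.1842. V = [p*·3.8517 + (1−p*)·40.4590]/1.26 = 7.8992. B = V − Δ·S = 58.7427.
(0,0): S=200.0000. Δ = (V_up−V_dn)/(S_up−S_dn) = (7.8992−44.6818)/(276.0000−132.0000) = -0.2554. V = [p*·7.8992 + (1−p*)·44.6818]/1.26 = 11.1346. B = V − Δ·S = 62.2216.
Self-financing check: at every node Δ·S+B equals the discounted successor values.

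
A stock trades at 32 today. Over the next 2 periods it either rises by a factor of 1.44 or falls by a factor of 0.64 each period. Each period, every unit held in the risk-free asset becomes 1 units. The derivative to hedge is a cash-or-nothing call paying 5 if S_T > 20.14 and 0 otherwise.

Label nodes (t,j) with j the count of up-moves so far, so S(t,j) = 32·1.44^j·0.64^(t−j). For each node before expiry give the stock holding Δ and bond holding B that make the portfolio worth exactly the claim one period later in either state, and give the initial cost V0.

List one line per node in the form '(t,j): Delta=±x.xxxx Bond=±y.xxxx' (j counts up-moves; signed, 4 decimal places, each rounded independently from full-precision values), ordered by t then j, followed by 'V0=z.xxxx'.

Since d<R<u, set p* = (R−d)/(u−d) = 0.4500; price each node as the discounted p*-expectation of its children.
Terminal payoffs: V(2,0)=0.0000, V(2,1)=5.0000, V(2,2)=5.0000
Node (1,0) S=20.4800: V=(p*·5.0000+(1−p*)·0.0000)/1=2.2500; Δ=(5.0000−0.0000)/(29.4912−13.1072)=0.3052; B=V−Δ·S=-4.0000
Node (1,1) S=46.0800: V=(p*·5.0000+(1−p*)·5.0000)/1=5.0000; Δ=(5.0000−5.0000)/(66.3552−29.4912)=0.0000; B=V−Δ·S=5.0000
Node (0,0) S=32.0000: V=(p*·5.0000+(1−p*)·2.2500)/1=3.4875; Δ=(5.0000−2.2500)/(46.0800−20.4800)=0.1074; B=V−Δ·S=0.0500
Root portfolio cost Δ·32+B reproduces V0=3.4875.

(0,0): Delta=0.1074 Bond=0.0500
(1,0): Delta=0.3052 Bond=-4.0000
(1,1): Delta=0.0000 Bond=5.0000
V0=3.4875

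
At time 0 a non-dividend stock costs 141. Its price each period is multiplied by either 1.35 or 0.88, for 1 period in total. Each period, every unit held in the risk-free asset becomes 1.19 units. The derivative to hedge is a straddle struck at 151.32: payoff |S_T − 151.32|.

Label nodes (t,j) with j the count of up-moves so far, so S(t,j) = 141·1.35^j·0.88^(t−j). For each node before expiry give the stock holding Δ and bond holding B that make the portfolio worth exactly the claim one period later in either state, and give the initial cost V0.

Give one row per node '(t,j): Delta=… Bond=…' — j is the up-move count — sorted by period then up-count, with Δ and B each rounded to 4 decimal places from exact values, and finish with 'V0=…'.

The replicating-portfolio and risk-neutral prices coincide; use p* = (1.19−0.88)/(1.35−0.88) = 0.6596 for the latter.
Payoff layer (t=1): V(1,0)=27.2400, V(1,1)=39.0300
Node (0,0) S=141.0000: V=(p*·39.0300+(1−p*)·27.2400)/1.19=29.4255; Δ=(39.0300−27.2400)/(190.3500−124.0800)=0.1779; B=V−Δ·S=4.3404
Each (Δ,B) replicates both successor values, so the strategy is self-financing and V0 is arbitrage-free.

(0,0): Delta=0.1779 Bond=4.3404
V0=29.4255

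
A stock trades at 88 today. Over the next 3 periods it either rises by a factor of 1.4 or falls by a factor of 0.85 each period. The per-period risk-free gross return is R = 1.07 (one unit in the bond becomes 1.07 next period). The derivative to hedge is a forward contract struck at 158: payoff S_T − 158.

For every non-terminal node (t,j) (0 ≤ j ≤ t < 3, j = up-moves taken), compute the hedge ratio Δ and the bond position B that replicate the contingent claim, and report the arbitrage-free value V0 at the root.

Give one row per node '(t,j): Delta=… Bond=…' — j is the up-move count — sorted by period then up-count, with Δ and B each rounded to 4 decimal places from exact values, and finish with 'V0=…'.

(0,0): Delta=1.0000 Bond=-128.9751
(1,0): Delta=1.0000 Bond=-138.0033
(1,1): Delta=1.0000 Bond=-138.0033
(2,0): Delta=1.0000 Bond=-147.6636
(2,1): Delta=1.0000 Bond=-147.6636
(2,2): Delta=1.0000 Bond=-147.6636
V0=-40.9751

The replicating-portfolio and risk-neutral prices coincide; use p* = (1.07−0.85)/(1.4−0.85) = 0.4000 for the latter.
At expiry t=3: V(3,0)=-103.9570, V(3,1)=-68.9880, V(3,2)=-11.3920, V(3,3)=83.4720
  t=2,j=0: stock 63.5800 → up 89.0120 (V=-68.9880), down 54.0430 (V=-103.9570). Price -84.0836; hedge Δ=1.0000, bond B=-147.6636.
  t=2,j=1: stock 104.7200 → up 146.6080 (V=-11.3920), down 89.0120 (V=-68.9880). Price -42.9436; hedge Δ=1.0000, bond B=-147.6636.
  t=2,j=2: stock 172.4800 → up 241.4720 (V=83.4720), down 146.6080 (V=-11.3920). Price 24.8164; hedge Δ=1.0000, bond B=-147.6636.
  t=1,j=0: stock 74.8000 → up 104.7200 (V=-42.9436), down 63.5800 (V=-84.0836). Price -63.2033; hedge Δ=1.0000, bond B=-138.0033.
  t=1,j=1: stock 123.2000 → up 172.4800 (V=24.8164), down 104.7200 (V=-42.9436). Price -14.8033; hedge Δ=1.0000, bond B=-138.0033.
  t=0,j=0: stock 88.0000 → up 123.2000 (V=-14.8033), down 74.8000 (V=-63.2033). Price -40.9751; hedge Δ=1.0000, bond B=-128.9751.
Each (Δ,B) replicates both successor values, so the strategy is self-financing and V0 is arbitrage-free.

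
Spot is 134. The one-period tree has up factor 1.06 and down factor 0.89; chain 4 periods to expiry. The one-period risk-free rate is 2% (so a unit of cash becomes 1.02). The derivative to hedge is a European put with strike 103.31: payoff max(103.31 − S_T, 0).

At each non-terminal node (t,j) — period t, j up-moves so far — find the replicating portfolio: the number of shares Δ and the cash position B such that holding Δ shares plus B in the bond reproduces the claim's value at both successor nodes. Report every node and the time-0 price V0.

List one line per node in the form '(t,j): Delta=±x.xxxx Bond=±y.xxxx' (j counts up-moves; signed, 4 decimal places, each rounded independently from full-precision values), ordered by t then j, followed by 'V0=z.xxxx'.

(0,0): Delta=-0.0253 Bond=3.5671
(1,0): Delta=-0.0963 Bond=12.1055
(1,1): Delta=-0.0070 Bond=1.0332
(2,0): Delta=-0.3373 Bond=37.9209
(2,1): Delta=-0.0341 Bond=4.4789
(2,2): Delta=0.0000 Bond=0.0000
(3,0): Delta=-1.0000 Bond=101.2843
(3,1): Delta=-0.1661 Bond=19.4162
(3,2): Delta=0.0000 Bond=0.0000
(3,3): Delta=0.0000 Bond=0.0000
V0=0.1714

Risk-neutral probability p* = (R−d)/(u−d) = (1.02−0.89)/(1.06−0.89) = 0.7647.
Terminal values V(4,·): V(4,0)=19.2354, V(4,1)=3.1762, V(4,2)=0.0000, V(4,3)=0.0000, V(4,4)=0.0000
  t=3,j=0: stock 94.4658 → up 100.1338 (V=3.1762), down 84.0746 (V=19.2354). Price 6.8185; hedge Δ=-1.0000, bond B=101.2843.
  t=3,j=1: stock 112.5099 → up 119.2605 (V=0.0000), down 100.1338 (V=3.1762). Price 0.7327; hedge Δ=-0.1661, bond B=19.4162.
  t=3,j=2: stock 134.0005 → up 142.0406 (V=0.0000), down 119.2605 (V=0.0000). Price 0.0000; hedge Δ=0.0000, bond B=0.0000.
  t=3,j=3: stock 159.5961 → up 169.1719 (V=0.0000), down 142.0406 (V=0.0000). Price 0.0000; hedge Δ=0.0000, bond B=0.0000.
  t=2,j=0: stock 106.1414 → up 112.5099 (V=0.7327), down 94.4658 (V=6.8185). Price 2.1222; hedge Δ=-0.3373, bond B=37.9209.
  t=2,j=1: stock 126.4156 → up 134.0005 (V=0.0000), down 112.5099 (V=0.7327). Price 0.1690; hedge Δ=-0.0341, bond B=4.4789.
  t=2,j=2: stock 150.5624 → up 159.5961 (V=0.0000), down 134.0005 (V=0.0000). Price 0.0000; hedge Δ=0.0000, bond B=0.0000.
  t=1,j=0: stock 119.2600 → up 126.4156 (V=0.1690), down 106.1414 (V=2.1222). Price 0.6163; hedge Δ=-0.0963, bond B=12.1055.
  t=1,j=1: stock 142.0400 → up 150.5624 (V=0.0000), down 126.4156 (V=0.1690). Price 0.0390; hedge Δ=-0.0070, bond B=1.0332.
  t=0,j=0: stock 134.0000 → up 142.0400 (V=0.0390), down 119.2600 (V=0.6163). Price 0.1714; hedge Δ=-0.0253, bond B=3.5671.
Each (Δ,B) replicates both successor values, so the strategy is self-financing and V0 is arbitrage-free.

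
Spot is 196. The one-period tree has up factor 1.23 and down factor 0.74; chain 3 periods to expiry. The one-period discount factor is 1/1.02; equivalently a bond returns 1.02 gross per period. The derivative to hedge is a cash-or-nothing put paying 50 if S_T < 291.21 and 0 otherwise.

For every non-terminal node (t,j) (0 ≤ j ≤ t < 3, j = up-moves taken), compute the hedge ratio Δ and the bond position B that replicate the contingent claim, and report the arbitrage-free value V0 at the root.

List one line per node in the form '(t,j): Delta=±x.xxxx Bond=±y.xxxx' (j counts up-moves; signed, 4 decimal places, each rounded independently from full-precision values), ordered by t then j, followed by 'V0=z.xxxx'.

The replicating-portfolio and risk-neutral prices coincide; use p* = (1.02−0.74)/(1.23−0.74) = 0.5714 for the latter.
Payoff layer (t=3): V(3,0)=50.0000, V(3,1)=50.0000, V(3,2)=50.0000, V(3,3)=0.0000
(2,0): S=107.3296. Δ = (V_up−V_dn)/(S_up−S_dn) = (50.0000−50.0000)/(132.0154−79.4239) = 0.0000. V = [p*·50.0000 + (1−p*)·50.0000]/1.02 = 49.0196. B = V − Δ·S = 49.0196.
(2,1): S=178.3992. Δ = (V_up−V_dn)/(S_up−S_dn) = (50.0000−50.0000)/(219.4310−132.0154) = 0.0000. V = [p*·50.0000 + (1−p*)·50.0000]/1.02 = 49.0196. B = V − Δ·S = 49.0196.
(2,2): S=296.5284. Δ = (V_up−V_dn)/(S_up−S_dn) = (0.0000−50.0000)/(364.7299−219.4310) = -0.3441. V = [p*·0.0000 + (1−p*)·50.0000]/1.02 = 21.0084. B = V − Δ·S = 123.0492.
(1,0): S=145.0400. Δ = (V_up−V_dn)/(S_up−S_dn) = (49.0196−49.0196)/(178.3992−107.3296) = 0.0000. V = [p*·49.0196 + (1−p*)·49.0196]/1.02 = 48.0584. B = V − Δ·S = 48.0584.
(1,1): S=241.0800. Δ = (V_up−V_dn)/(S_up−S_dn) = (21.0084−49.0196)/(296.5284−178.3992) = -0.2371. V = [p*·21.0084 + (1−p*)·49.0196]/1.02 = 32.3659. B = V − Δ·S = 89.5316.
(0,0): S=196.0000. Δ = (V_up−V_dn)/(S_up−S_dn) = (32.3659−48.0584)/(241.0800−145.0400) = -0.1634. V = [p*·32.3659 + (1−p*)·48.0584]/1.02 = 38.3248. B = V − Δ·S = 70.3504.
The time-0 hedge costs 38.3248, which is the no-arbitrage price.

(0,0): Delta=-0.1634 Bond=70.3504
(1,0): Delta=0.0000 Bond=48.0584
(1,1): Delta=-0.2371 Bond=89.5316
(2,0): Delta=0.0000 Bond=49.0196
(2,1): Delta=0.0000 Bond=49.0196
(2,2): Delta=-0.3441 Bond=123.0492
V0=38.3248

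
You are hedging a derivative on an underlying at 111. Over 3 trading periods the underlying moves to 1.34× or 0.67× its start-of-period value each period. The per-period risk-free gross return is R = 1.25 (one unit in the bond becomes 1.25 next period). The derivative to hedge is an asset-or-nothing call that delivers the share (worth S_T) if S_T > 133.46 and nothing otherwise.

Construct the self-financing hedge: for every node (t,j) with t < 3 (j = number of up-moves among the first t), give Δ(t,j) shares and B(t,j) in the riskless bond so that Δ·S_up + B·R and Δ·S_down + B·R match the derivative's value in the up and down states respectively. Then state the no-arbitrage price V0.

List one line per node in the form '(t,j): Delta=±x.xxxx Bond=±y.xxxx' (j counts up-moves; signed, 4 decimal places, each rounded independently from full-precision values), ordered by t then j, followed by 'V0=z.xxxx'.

(0,0): Delta=1.1284 Bond=-15.9011
(1,0): Delta=1.8560 Bond=-73.9845
(1,1): Delta=1.0720 Bond=-11.4803
(2,0): Delta=0.0000 Bond=0.0000
(2,1): Delta=2.0000 Bond=-106.8310
(2,2): Delta=1.0000 Bond=0.0000
V0=109.3566

Risk-neutral probability p* = (R−d)/(u−d) = (1.25−0.67)/(1.34−0.67) = 0.8657.
Terminal payoffs: V(3,0)=0.0000, V(3,1)=0.0000, V(3,2)=133.5388, V(3,3)=267.0775
Node (2,0) S=49.8279: V=(p*·0.0000+(1−p*)·0.0000)/1.25=0.0000; Δ=(0.0000−0.0000)/(66.7694−33.3847)=0.0000; B=V−Δ·S=0.0000
Node (2,1) S=99.6558: V=(p*·133.5388+(1−p*)·0.0000)/1.25=92.4806; Δ=(133.5388−0.0000)/(133.5388−66.7694)=2.0000; B=V−Δ·S=-106.8310
Node (2,2) S=199.3116: V=(p*·267.0775+(1−p*)·133.5388)/1.25=199.3116; Δ=(267.0775−133.5388)/(267.0775−133.5388)=1.0000; B=V−Δ·S=0.0000
Node (1,0) S=74.3700: V=(p*·92.4806+(1−p*)·0.0000)/1.25=64.0463; Δ=(92.4806−0.0000)/(99.6558−49.8279)=1.8560; B=V−Δ·S=-73.9845
Node (1,1) S=148.7400: V=(p*·199.3116+(1−p*)·92.4806)/1.25=147.9689; Δ=(199.3116−92.4806)/(199.3116−99.6558)=1.0720; B=V−Δ·S=-11.4803
Node (0,0) S=111.0000: V=(p*·147.9689+(1−p*)·64.0463)/1.25=109.3566; Δ=(147.9689−64.0463)/(148.7400−74.3700)=1.1284; B=V−Δ·S=-15.9011
Check: Δ(0,0)·S0 + B(0,0) = 109.3566 = V0.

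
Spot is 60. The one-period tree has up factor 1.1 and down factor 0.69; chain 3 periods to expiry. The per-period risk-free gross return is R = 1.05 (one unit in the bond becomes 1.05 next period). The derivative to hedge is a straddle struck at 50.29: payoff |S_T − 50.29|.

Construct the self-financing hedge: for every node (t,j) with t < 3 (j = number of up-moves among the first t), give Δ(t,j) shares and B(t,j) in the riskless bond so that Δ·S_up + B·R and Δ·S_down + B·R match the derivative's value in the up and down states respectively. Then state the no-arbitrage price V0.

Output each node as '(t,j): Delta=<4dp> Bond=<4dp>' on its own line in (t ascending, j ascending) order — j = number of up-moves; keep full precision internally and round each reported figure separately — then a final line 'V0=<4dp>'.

Since d<R<u, set p* = (R−d)/(u−d) = 0.8780; price each node as the discounted p*-expectation of its children.
Terminal values V(3,·): V(3,0)=30.5795, V(3,1)=18.8674, V(3,2)=0.1960, V(3,3)=29.5700
Node (2,0) S=28.5660: V=(p*·18.8674+(1−p*)·30.5795)/1.05=19.3292; Δ=(18.8674−30.5795)/(31.4226−19.7105)=-1.0000; B=V−Δ·S=47.8952
Node (2,1) S=45.5400: V=(p*·0.1960+(1−p*)·18.8674)/1.05=2.3552; Δ=(0.1960−18.8674)/(50.0940−31.4226)=-1.0000; B=V−Δ·S=47.8952
Node (2,2) S=72.6000: V=(p*·29.5700+(1−p*)·0.1960)/1.05=24.7503; Δ=(29.5700−0.1960)/(79.8600−50.0940)=0.9868; B=V−Δ·S=-46.8936
Node (1,0) S=41.4000: V=(p*·2.3552+(1−p*)·19.3292)/1.05=4.2145; Δ=(2.3552−19.3292)/(45.5400−28.5660)=-1.0000; B=V−Δ·S=45.6145
Node (1,1) S=66.0000: V=(p*·24.7503+(1−p*)·2.3552)/1.05=20.9707; Δ=(24.7503−2.3552)/(72.6000−45.5400)=0.8276; B=V−Δ·S=-33.6514
Node (0,0) S=60.0000: V=(p*·20.9707+(1−p*)·4.2145)/1.05=18.0259; Δ=(20.9707−4.2145)/(66.0000−41.4000)=0.6811; B=V−Δ·S=-22.8427
Self-financing check: at every node Δ·S+B equals the discounted successor values.

(0,0): Delta=0.6811 Bond=-22.8427
(1,0): Delta=-1.0000 Bond=45.6145
(1,1): Delta=0.8276 Bond=-33.6514
(2,0): Delta=-1.0000 Bond=47.8952
(2,1): Delta=-1.0000 Bond=47.8952
(2,2): Delta=0.9868 Bond=-46.8936
V0=18.0259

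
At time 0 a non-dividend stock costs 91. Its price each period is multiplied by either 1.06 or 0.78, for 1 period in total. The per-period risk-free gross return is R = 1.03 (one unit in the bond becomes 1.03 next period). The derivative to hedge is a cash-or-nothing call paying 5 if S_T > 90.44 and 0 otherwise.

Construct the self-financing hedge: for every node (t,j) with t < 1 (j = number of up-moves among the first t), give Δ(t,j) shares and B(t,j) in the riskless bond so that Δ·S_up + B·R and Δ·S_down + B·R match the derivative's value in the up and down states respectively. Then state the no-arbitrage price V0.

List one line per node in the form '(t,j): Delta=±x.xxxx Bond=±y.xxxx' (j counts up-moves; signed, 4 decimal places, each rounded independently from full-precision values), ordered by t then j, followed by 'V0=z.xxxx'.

Risk-neutral probability p* = (R−d)/(u−d) = (1.03−0.78)/(1.06−0.78) = 0.8929.
Terminal payoffs: V(1,0)=0.0000, V(1,1)=5.0000
(0,0): S=91.0000. Δ = (V_up−V_dn)/(S_up−S_dn) = (5.0000−0.0000)/(96.4600−70.9800) = 0.1962. V = [p*·5.0000 + (1−p*)·0.0000]/1.03 = 4.3343. B = V − Δ·S = -13.5229.
The time-0 hedge costs 4.3343, which is the no-arbitrage price.

(0,0): Delta=0.1962 Bond=-13.5229
V0=4.3343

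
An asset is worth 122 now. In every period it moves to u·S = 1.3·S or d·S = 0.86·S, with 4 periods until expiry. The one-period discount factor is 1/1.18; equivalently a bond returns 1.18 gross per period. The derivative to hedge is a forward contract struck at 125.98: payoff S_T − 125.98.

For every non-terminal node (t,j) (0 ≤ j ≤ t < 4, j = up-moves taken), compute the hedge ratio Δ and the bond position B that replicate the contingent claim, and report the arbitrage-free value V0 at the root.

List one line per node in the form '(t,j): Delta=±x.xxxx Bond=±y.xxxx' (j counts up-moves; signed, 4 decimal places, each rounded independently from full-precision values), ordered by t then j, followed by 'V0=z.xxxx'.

(0,0): Delta=1.0000 Bond=-64.9791
(1,0): Delta=1.0000 Bond=-76.6753
(1,1): Delta=1.0000 Bond=-76.6753
(2,0): Delta=1.0000 Bond=-90.4769
(2,1): Delta=1.0000 Bond=-90.4769
(2,2): Delta=1.0000 Bond=-90.4769
(3,0): Delta=1.0000 Bond=-106.7627
(3,1): Delta=1.0000 Bond=-106.7627
(3,2): Delta=1.0000 Bond=-106.7627
(3,3): Delta=1.0000 Bond=-106.7627
V0=57.0209

Under the risk-neutral measure, an up-move has probability p* = (R−d)/(u−d) = 0.7273 and values discount at R = 1.18.
Terminal payoffs: V(4,0)=-59.2450, V(4,1)=-25.1015, V(4,2)=26.5107, V(4,3)=104.5292, V(4,4)=222.4642
  t=3,j=0: stock 77.5988 → up 100.8785 (V=-25.1015), down 66.7350 (V=-59.2450). Price -29.1639; hedge Δ=1.0000, bond B=-106.7627.
  t=3,j=1: stock 117.3006 → up 152.4907 (V=26.5107), down 100.8785 (V=-25.1015). Price 10.5378; hedge Δ=1.0000, bond B=-106.7627.
  t=3,j=2: stock 177.3148 → up 230.5092 (V=104.5292), down 152.4907 (V=26.5107). Price 70.5521; hedge Δ=1.0000, bond B=-106.7627.
  t=3,j=3: stock 268.0340 → up 348.4442 (V=222.4642), down 230.5092 (V=104.5292). Price 161.2713; hedge Δ=1.0000, bond B=-106.7627.
  t=2,j=0: stock 90.2312 → up 117.3006 (V=10.5378), down 77.5988 (V=-29.1639). Price -0.2457; hedge Δ=1.0000, bond B=-90.4769.
  t=2,j=1: stock 136.3960 → up 177.3148 (V=70.5521), down 117.3006 (V=10.5378). Price 45.9191; hedge Δ=1.0000, bond B=-90.4769.
  t=2,j=2: stock 206.1800 → up 268.0340 (V=161.2713), down 177.3148 (V=70.5521). Price 115.7031; hedge Δ=1.0000, bond B=-90.4769.
  t=1,j=0: stock 104.9200 → up 136.3960 (V=45.9191), down 90.2312 (V=-0.2457). Price 28.2447; hedge Δ=1.0000, bond B=-76.6753.
  t=1,j=1: stock 158.6000 → up 206.1800 (V=115.7031), down 136.3960 (V=45.9191). Price 81.9247; hedge Δ=1.0000, bond B=-76.6753.
  t=0,j=0: stock 122.0000 → up 158.6000 (V=81.9247), down 104.9200 (V=28.2447). Price 57.0209; hedge Δ=1.0000, bond B=-64.9791.
Root portfolio cost Δ·122+B reproduces V0=57.0209.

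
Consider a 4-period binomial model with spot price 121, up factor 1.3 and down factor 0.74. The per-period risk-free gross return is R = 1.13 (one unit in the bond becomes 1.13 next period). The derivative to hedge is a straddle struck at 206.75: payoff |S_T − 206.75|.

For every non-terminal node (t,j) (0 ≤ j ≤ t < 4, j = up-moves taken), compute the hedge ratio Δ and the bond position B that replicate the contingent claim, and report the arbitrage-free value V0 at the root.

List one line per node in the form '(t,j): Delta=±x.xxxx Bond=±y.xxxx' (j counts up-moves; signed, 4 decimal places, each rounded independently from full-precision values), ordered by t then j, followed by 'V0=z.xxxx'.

No-arbitrage ⇒ martingale measure with p* = (R−d)/(u−d) = 0.6964.
Terminal payoffs: V(4,0)=170.4662, V(4,1)=143.0083, V(4,2)=94.7713, V(4,3)=10.0306, V(4,4)=138.8381
Node (3,0) S=49.0321: V=(p*·143.0083+(1−p*)·170.4662)/1.13=133.9325; Δ=(143.0083−170.4662)/(63.7417−36.2838)=-1.0000; B=V−Δ·S=182.9646
Node (3,1) S=86.1375: V=(p*·94.7713+(1−p*)·143.0083)/1.13=96.8271; Δ=(94.7713−143.0083)/(111.9787−63.7417)=-1.0000; B=V−Δ·S=182.9646
Node (3,2) S=151.3226: V=(p*·10.0306+(1−p*)·94.7713)/1.13=31.6420; Δ=(10.0306−94.7713)/(196.7194−111.9787)=-1.0000; B=V−Δ·S=182.9646
Node (3,3) S=265.8370: V=(p*·138.8381+(1−p*)·10.0306)/1.13=88.2618; Δ=(138.8381−10.0306)/(345.5881−196.7194)=0.8652; B=V−Δ·S=-141.7516
Node (2,0) S=66.2596: V=(p*·96.8271+(1−p*)·133.9325)/1.13=95.6560; Δ=(96.8271−133.9325)/(86.1375−49.0321)=-1.0000; B=V−Δ·S=161.9156
Node (2,1) S=116.4020: V=(p*·31.6420+(1−p*)·96.8271)/1.13=45.5136; Δ=(31.6420−96.8271)/(151.3226−86.1375)=-1.0000; B=V−Δ·S=161.9156
Node (2,2) S=204.4900: V=(p*·88.2618+(1−p*)·31.6420)/1.13=62.8970; Δ=(88.2618−31.6420)/(265.8370−151.3226)=0.4944; B=V−Δ·S=-38.2097
Node (1,0) S=89.5400: V=(p*·45.5136+(1−p*)·95.6560)/1.13=53.7481; Δ=(45.5136−95.6560)/(116.4020−66.2596)=-1.0000; B=V−Δ·S=143.2881
Node (1,1) S=157.3000: V=(p*·62.8970+(1−p*)·45.5136)/1.13=50.9911; Δ=(62.8970−45.5136)/(204.4900−116.4020)=0.1973; B=V−Δ·S=19.9492
Node (0,0) S=121.0000: V=(p*·50.9911+(1−p*)·53.7481)/1.13=45.8655; Δ=(50.9911−53.7481)/(157.3000−89.5400)=-0.0407; B=V−Δ·S=50.7888
Check: Δ(0,0)·S0 + B(0,0) = 45.8655 = V0.

(0,0): Delta=-0.0407 Bond=50.7888
(1,0): Delta=-1.0000 Bond=143.2881
(1,1): Delta=0.1973 Bond=19.9492
(2,0): Delta=-1.0000 Bond=161.9156
(2,1): Delta=-1.0000 Bond=161.9156
(2,2): Delta=0.4944 Bond=-38.2097
(3,0): Delta=-1.0000 Bond=182.9646
(3,1): Delta=-1.0000 Bond=182.9646
(3,2): Delta=-1.0000 Bond=182.9646
(3,3): Delta=0.8652 Bond=-141.7516
V0=45.8655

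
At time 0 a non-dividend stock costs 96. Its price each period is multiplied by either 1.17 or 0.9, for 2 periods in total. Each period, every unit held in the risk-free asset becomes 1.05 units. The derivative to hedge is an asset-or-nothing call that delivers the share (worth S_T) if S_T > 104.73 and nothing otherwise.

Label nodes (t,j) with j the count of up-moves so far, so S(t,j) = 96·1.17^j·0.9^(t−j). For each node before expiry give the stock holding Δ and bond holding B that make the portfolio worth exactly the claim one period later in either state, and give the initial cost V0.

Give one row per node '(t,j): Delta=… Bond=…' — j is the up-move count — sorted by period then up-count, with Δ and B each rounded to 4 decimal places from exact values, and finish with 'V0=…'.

(0,0): Delta=2.6825 Bond=-220.7347
(1,0): Delta=0.0000 Bond=0.0000
(1,1): Delta=4.3333 Bond=-417.1886
V0=36.7891

Under the risk-neutral measure, an up-move has probability p* = (R−d)/(u−d) = 0.5556 and values discount at R = 1.05.
Payoff layer (t=2): V(2,0)=0.0000, V(2,1)=0.0000, V(2,2)=131.4144
(1,0): S=86.4000. Δ = (V_up−V_dn)/(S_up−S_dn) = (0.0000−0.0000)/(101.0880−77.7600) = 0.0000. V = [p*·0.0000 + (1−p*)·0.0000]/1.05 = 0.0000. B = V − Δ·S = 0.0000.
(1,1): S=112.3200. Δ = (V_up−V_dn)/(S_up−S_dn) = (131.4144−0.0000)/(131.4144−101.0880) = 4.3333. V = [p*·131.4144 + (1−p*)·0.0000]/1.05 = 69.5314. B = V − Δ·S = -417.1886.
(0,0): S=96.0000. Δ = (V_up−V_dn)/(S_up−S_dn) = (69.5314−0.0000)/(112.3200−86.4000) = 2.6825. V = [p*·69.5314 + (1−p*)·0.0000]/1.05 = 36.7891. B = V − Δ·S = -220.7347.
Self-financing check: at every node Δ·S+B equals the discounted successor values.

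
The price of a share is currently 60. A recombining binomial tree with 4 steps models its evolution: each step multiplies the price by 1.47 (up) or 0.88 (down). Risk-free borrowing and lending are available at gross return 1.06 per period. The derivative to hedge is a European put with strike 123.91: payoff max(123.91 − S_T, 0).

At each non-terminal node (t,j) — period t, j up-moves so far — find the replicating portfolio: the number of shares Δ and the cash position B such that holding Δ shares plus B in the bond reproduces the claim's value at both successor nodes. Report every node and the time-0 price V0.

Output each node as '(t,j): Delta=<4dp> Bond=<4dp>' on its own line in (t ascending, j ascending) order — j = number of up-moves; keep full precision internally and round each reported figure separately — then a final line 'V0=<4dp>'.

The replicating-portfolio and risk-neutral prices coincide; use p* = (1.06−0.88)/(1.47−0.88) = 0.3051 for the latter.
Terminal payoffs: V(4,0)=87.9283, V(4,1)=63.8042, V(4,2)=23.5059, V(4,3)=0.0000, V(4,4)=0.0000
(3,0): S=40.8883. Δ = (V_up−V_dn)/(S_up−S_dn) = (63.8042−87.9283)/(60.1058−35.9817) = -1.0000. V = [p*·63.8042 + (1−p*)·87.9283]/1.06 = 76.0079. B = V − Δ·S = 116.8962.
(3,1): S=68.3021. Δ = (V_up−V_dn)/(S_up−S_dn) = (23.5059−63.8042)/(100.4041−60.1058) = -1.0000. V = [p*·23.5059 + (1−p*)·63.8042]/1.06 = 48.5941. B = V − Δ·S = 116.8962.
(3,2): S=114.0955. Δ = (V_up−V_dn)/(S_up−S_dn) = (0.0000−23.5059)/(167.7204−100.4041) = -0.3492. V = [p*·0.0000 + (1−p*)·23.5059]/1.06 = 15.4100. B = V − Δ·S = 55.2506.
(3,3): S=190.5914. Δ = (V_up−V_dn)/(S_up−S_dn) = (0.0000−0.0000)/(280.1693−167.7204) = 0.0000. V = [p*·0.0000 + (1−p*)·0.0000]/1.06 = 0.0000. B = V − Δ·S = 0.0000.
(2,0): S=46.4640. Δ = (V_up−V_dn)/(S_up−S_dn) = (48.5941−76.0079)/(68.3021−40.8883) = -1.0000. V = [p*·48.5941 + (1−p*)·76.0079]/1.06 = 63.8155. B = V − Δ·S = 110.2795.
(2,1): S=77.6160. Δ = (V_up−V_dn)/(S_up−S_dn) = (15.4100−48.5941)/(114.0955−68.3021) = -0.7246. V = [p*·15.4100 + (1−p*)·48.5941]/1.06 = 36.2926. B = V − Δ·S = 92.5369.
(2,2): S=129.6540. Δ = (V_up−V_dn)/(S_up−S_dn) = (0.0000−15.4100)/(190.5914−114.0955) = -0.2014. V = [p*·0.0000 + (1−p*)·15.4100]/1.06 = 10.1025. B = V − Δ·S = 36.2212.
(1,0): S=52.8000. Δ = (V_up−V_dn)/(S_up−S_dn) = (36.2926−63.8155)/(77.6160−46.4640) = -0.8835. V = [p*·36.2926 + (1−p*)·63.8155]/1.06 = 52.2818. B = V − Δ·S = 98.9306.
(1,1): S=88.2000. Δ = (V_up−V_dn)/(S_up−S_dn) = (10.1025−36.2926)/(129.6540−77.6160) = -0.5033. V = [p*·10.1025 + (1−p*)·36.2926]/1.06 = 26.7004. B = V − Δ·S = 71.0904.
(0,0): S=60.0000. Δ = (V_up−V_dn)/(S_up−S_dn) = (26.7004−52.2818)/(88.2000−52.8000) = -0.7226. V = [p*·26.7004 + (1−p*)·52.2818]/1.06 = 41.9597. B = V − Δ·S = 85.3179.
Check: Δ(0,0)·S0 + B(0,0) = 41.9597 = V0.

(0,0): Delta=-0.7226 Bond=85.3179
(1,0): Delta=-0.8835 Bond=98.9306
(1,1): Delta=-0.5033 Bond=71.0904
(2,0): Delta=-1.0000 Bond=110.2795
(2,1): Delta=-0.7246 Bond=92.5369
(2,2): Delta=-0.2014 Bond=36.2212
(3,0): Delta=-1.0000 Bond=116.8962
(3,1): Delta=-1.0000 Bond=116.8962
(3,2): Delta=-0.3492 Bond=55.2506
(3,3): Delta=0.0000 Bond=0.0000
V0=41.9597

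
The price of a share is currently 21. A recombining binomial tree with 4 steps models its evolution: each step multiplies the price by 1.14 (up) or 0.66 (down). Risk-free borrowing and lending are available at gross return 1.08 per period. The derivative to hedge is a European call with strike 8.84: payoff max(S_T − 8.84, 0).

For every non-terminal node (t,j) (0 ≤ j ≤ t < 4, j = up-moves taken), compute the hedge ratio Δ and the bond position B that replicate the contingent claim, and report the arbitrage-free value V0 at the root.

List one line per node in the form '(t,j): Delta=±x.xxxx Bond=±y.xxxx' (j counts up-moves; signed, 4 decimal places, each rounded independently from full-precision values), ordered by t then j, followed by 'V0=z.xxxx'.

Since d<R<u, set p* = (R−d)/(u−d) = 0.8750; price each node as the discounted p*-expectation of its children.
Terminal payoffs: V(4,0)=0.0000, V(4,1)=0.0000, V(4,2)=3.0482, V(4,3)=11.6942, V(4,4)=26.6282
(3,0): S=6.0374. Δ = (V_up−V_dn)/(S_up−S_dn) = (0.0000−0.0000)/(6.8827−3.9847) = 0.0000. V = [p*·0.0000 + (1−p*)·0.0000]/1.08 = 0.0000. B = V − Δ·S = 0.0000.
(3,1): S=10.4283. Δ = (V_up−V_dn)/(S_up−S_dn) = (3.0482−0.0000)/(11.8882−6.8827) = 0.6090. V = [p*·3.0482 + (1−p*)·0.0000]/1.08 = 2.4696. B = V − Δ·S = -3.8808.
(3,2): S=18.0125. Δ = (V_up−V_dn)/(S_up−S_dn) = (11.6942−3.0482)/(20.5342−11.8882) = 1.0000. V = [p*·11.6942 + (1−p*)·3.0482]/1.08 = 9.8273. B = V − Δ·S = -8.1852.
(3,3): S=31.1124. Δ = (V_up−V_dn)/(S_up−S_dn) = (26.6282−11.6942)/(35.4682−20.5342) = 1.0000. V = [p*·26.6282 + (1−p*)·11.6942]/1.08 = 22.9272. B = V − Δ·S = -8.1852.
(2,0): S=9.1476. Δ = (V_up−V_dn)/(S_up−S_dn) = (2.4696−0.0000)/(10.4283−6.0374) = 0.5624. V = [p*·2.4696 + (1−p*)·0.0000]/1.08 = 2.0009. B = V − Δ·S = -3.1442.
(2,1): S=15.8004. Δ = (V_up−V_dn)/(S_up−S_dn) = (9.8273−2.4696)/(18.0125−10.4283) = 0.9701. V = [p*·9.8273 + (1−p*)·2.4696]/1.08 = 8.2477. B = V − Δ·S = -7.0807.
(2,2): S=27.2916. Δ = (V_up−V_dn)/(S_up−S_dn) = (22.9272−9.8273)/(31.1124−18.0125) = 1.0000. V = [p*·22.9272 + (1−p*)·9.8273]/1.08 = 19.7127. B = V − Δ·S = -7.5789.
(1,0): S=13.8600. Δ = (V_up−V_dn)/(S_up−S_dn) = (8.2477−2.0009)/(15.8004−9.1476) = 0.9390. V = [p*·8.2477 + (1−p*)·2.0009]/1.08 = 6.9138. B = V − Δ·S = -6.1006.
(1,1): S=23.9400. Δ = (V_up−V_dn)/(S_up−S_dn) = (19.7127−8.2477)/(27.2916−15.8004) = 0.9977. V = [p*·19.7127 + (1−p*)·8.2477]/1.08 = 16.9256. B = V − Δ·S = -6.9598.
(0,0): S=21.0000. Δ = (V_up−V_dn)/(S_up−S_dn) = (16.9256−6.9138)/(23.9400−13.8600) = 0.9932. V = [p*·16.9256 + (1−p*)·6.9138]/1.08 = 14.5130. B = V − Δ·S = -6.3448.
Check: Δ(0,0)·S0 + B(0,0) = 14.5130 = V0.

(0,0): Delta=0.9932 Bond=-6.3448
(1,0): Delta=0.9390 Bond=-6.1006
(1,1): Delta=0.9977 Bond=-6.9598
(2,0): Delta=0.5624 Bond=-3.1442
(2,1): Delta=0.9701 Bond=-7.0807
(2,2): Delta=1.0000 Bond=-7.5789
(3,0): Delta=0.0000 Bond=0.0000
(3,1): Delta=0.6090 Bond=-3.8808
(3,2): Delta=1.0000 Bond=-8.1852
(3,3): Delta=1.0000 Bond=-8.1852
V0=14.5130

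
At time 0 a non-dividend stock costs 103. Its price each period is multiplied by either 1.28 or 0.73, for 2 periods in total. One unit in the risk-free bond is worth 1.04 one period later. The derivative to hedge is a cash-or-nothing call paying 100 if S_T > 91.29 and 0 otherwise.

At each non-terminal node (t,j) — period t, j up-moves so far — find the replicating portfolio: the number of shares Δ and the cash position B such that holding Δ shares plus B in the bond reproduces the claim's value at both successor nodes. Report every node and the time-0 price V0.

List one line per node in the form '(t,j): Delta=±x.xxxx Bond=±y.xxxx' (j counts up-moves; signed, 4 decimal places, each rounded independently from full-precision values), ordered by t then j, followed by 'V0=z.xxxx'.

(0,0): Delta=0.7407 Bond=-1.4365
(1,0): Delta=2.4181 Bond=-127.6224
(1,1): Delta=0.0000 Bond=96.1538
V0=74.8508

Risk-neutral probability p* = (R−d)/(u−d) = (1.04−0.73)/(1.28−0.73) = 0.5636.
Terminal payoffs: V(2,0)=0.0000, V(2,1)=100.0000, V(2,2)=100.0000
(1,0): S=75.1900. Δ = (V_up−V_dn)/(S_up−S_dn) = (100.0000−0.0000)/(96.2432−54.8887) = 2.4181. V = [p*·100.0000 + (1−p*)·0.0000]/1.04 = 54.1958. B = V − Δ·S = -127.6224.
(1,1): S=131.8400. Δ = (V_up−V_dn)/(S_up−S_dn) = (100.0000−100.0000)/(168.7552−96.2432) = 0.0000. V = [p*·100.0000 + (1−p*)·100.0000]/1.04 = 96.1538. B = V − Δ·S = 96.1538.
(0,0): S=103.0000. Δ = (V_up−V_dn)/(S_up−S_dn) = (96.1538−54.1958)/(131.8400−75.1900) = 0.7407. V = [p*·96.1538 + (1−p*)·54.1958]/1.04 = 74.8508. B = V − Δ·S = -1.4365.
The time-0 hedge costs 74.8508, which is the no-arbitrage price.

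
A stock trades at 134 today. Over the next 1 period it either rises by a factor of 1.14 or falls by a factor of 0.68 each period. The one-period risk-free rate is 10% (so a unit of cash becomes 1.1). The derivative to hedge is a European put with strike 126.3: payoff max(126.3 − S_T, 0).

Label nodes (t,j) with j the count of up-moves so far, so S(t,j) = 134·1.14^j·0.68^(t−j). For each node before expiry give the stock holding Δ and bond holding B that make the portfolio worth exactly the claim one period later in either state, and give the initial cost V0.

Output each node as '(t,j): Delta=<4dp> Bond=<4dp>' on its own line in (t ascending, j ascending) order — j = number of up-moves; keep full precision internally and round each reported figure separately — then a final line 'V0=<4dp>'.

(0,0): Delta=-0.5707 Bond=79.2593
V0=2.7810

Risk-neutral probability p* = (R−d)/(u−d) = (1.1−0.68)/(1.14−0.68) = 0.9130.
At expiry t=1: V(1,0)=35.1800, V(1,1)=0.0000
  t=0,j=0: stock 134.0000 → up 152.7600 (V=0.0000), down 91.1200 (V=35.1800). Price 2.7810; hedge Δ=-0.5707, bond B=79.2593.
Root portfolio cost Δ·134+B reproduces V0=2.7810.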